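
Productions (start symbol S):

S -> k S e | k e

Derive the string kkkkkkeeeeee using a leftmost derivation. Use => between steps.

S => kSe => kkSee => kkkSeee => kkkkSeeee => kkkkkSeeeee => kkkkkkeeeeee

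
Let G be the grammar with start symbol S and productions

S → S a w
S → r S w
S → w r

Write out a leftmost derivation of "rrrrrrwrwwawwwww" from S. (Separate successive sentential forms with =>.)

S => rSw   [S → r S w]
rSw => rrSww   [S → r S w]
rrSww => rrrSwww   [S → r S w]
rrrSwww => rrrrSwwww   [S → r S w]
rrrrSwwww => rrrrSawwwww   [S → S a w]
rrrrSawwwww => rrrrrSwawwwww   [S → r S w]
rrrrrSwawwwww => rrrrrrSwwawwwww   [S → r S w]
rrrrrrSwwawwwww => rrrrrrwrwwawwwww   [S → w r]

S => rSw => rrSww => rrrSwww => rrrrSwwww => rrrrSawwwww => rrrrrSwawwwww => rrrrrrSwwawwwww => rrrrrrwrwwawwwww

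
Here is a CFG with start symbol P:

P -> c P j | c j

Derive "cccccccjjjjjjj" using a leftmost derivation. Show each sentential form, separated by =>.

P => cPj => ccPjj => cccPjjj => ccccPjjjj => cccccPjjjjj => ccccccPjjjjjj => cccccccjjjjjjj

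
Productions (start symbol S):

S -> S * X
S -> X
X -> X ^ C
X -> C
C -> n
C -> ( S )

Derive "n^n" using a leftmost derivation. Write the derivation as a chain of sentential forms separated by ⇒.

S ⇒ X ⇒ X^C ⇒ C^C ⇒ n^C ⇒ n^n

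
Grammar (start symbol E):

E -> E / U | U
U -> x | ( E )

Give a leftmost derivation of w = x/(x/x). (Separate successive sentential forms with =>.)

E => E/U => U/U => x/U => x/(E) => x/(E/U) => x/(U/U) => x/(x/U) => x/(x/x)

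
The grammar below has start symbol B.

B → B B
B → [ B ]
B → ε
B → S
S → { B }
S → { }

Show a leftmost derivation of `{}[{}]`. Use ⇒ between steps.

B ⇒ BB ⇒ BBB ⇒ SBB ⇒ {}BB ⇒ {}BBB ⇒ {}[B]BB ⇒ {}[S]BB ⇒ {}[{}]BB ⇒ {}[{}]B ⇒ {}[{}]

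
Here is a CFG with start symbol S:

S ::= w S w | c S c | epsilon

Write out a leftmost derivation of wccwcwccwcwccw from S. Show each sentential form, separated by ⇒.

S ⇒ wSw ⇒ wcScw ⇒ wccSccw ⇒ wccwSwccw ⇒ wccwcScwccw ⇒ wccwcwSwcwccw ⇒ wccwcwcScwcwccw ⇒ wccwcwccwcwccw

S ⇒ wSw   [S ::= w S w]
wSw ⇒ wcScw   [S ::= c S c]
wcScw ⇒ wccSccw   [S ::= c S c]
wccSccw ⇒ wccwSwccw   [S ::= w S w]
wccwSwccw ⇒ wccwcScwccw   [S ::= c S c]
wccwcScwccw ⇒ wccwcwSwcwccw   [S ::= w S w]
wccwcwSwcwccw ⇒ wccwcwcScwcwccw   [S ::= c S c]
wccwcwcScwcwccw ⇒ wccwcwccwcwccw   [S ::= epsilon]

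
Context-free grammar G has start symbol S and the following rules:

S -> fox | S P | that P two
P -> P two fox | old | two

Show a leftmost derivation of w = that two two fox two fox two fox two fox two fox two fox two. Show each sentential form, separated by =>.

S => that P two   [S -> that P two]
that P two => that P two fox two   [P -> P two fox]
that P two fox two => that P two fox two fox two   [P -> P two fox]
that P two fox two fox two => that P two fox two fox two fox two   [P -> P two fox]
that P two fox two fox two fox two => that P two fox two fox two fox two fox two   [P -> P two fox]
that P two fox two fox two fox two fox two => that P two fox two fox two fox two fox two fox two   [P -> P two fox]
that P two fox two fox two fox two fox two fox two => that P two fox two fox two fox two fox two fox two fox two   [P -> P two fox]
that P two fox two fox two fox two fox two fox two fox two => that two two fox two fox two fox two fox two fox two fox two   [P -> two]

S => that P two => that P two fox two => that P two fox two fox two => that P two fox two fox two fox two => that P two fox two fox two fox two fox two => that P two fox two fox two fox two fox two fox two => that P two fox two fox two fox two fox two fox two fox two => that two two fox two fox two fox two fox two fox two fox two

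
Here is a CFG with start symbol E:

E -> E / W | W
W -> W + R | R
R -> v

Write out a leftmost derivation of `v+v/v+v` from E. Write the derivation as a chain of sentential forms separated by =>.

E => E/W => W/W => W+R/W => R+R/W => v+R/W => v+v/W => v+v/W+R => v+v/R+R => v+v/v+R => v+v/v+v

E => E/W   [E -> E / W]
E/W => W/W   [E -> W]
W/W => W+R/W   [W -> W + R]
W+R/W => R+R/W   [W -> R]
R+R/W => v+R/W   [R -> v]
v+R/W => v+v/W   [R -> v]
v+v/W => v+v/W+R   [W -> W + R]
v+v/W+R => v+v/R+R   [W -> R]
v+v/R+R => v+v/v+R   [R -> v]
v+v/v+R => v+v/v+v   [R -> v]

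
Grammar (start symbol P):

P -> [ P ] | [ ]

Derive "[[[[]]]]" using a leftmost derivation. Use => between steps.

P=>[P]=>[[P]]=>[[[P]]]=>[[[[]]]]

P => [P]   [P -> [ P ]]
[P] => [[P]]   [P -> [ P ]]
[[P]] => [[[P]]]   [P -> [ P ]]
[[[P]]] => [[[[]]]]   [P -> [ ]]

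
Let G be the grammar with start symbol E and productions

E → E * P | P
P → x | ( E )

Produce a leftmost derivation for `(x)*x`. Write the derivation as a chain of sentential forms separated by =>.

E=>E*P=>P*P=>(E)*P=>(P)*P=>(x)*P=>(x)*x

E => E*P   [E → E * P]
E*P => P*P   [E → P]
P*P => (E)*P   [P → ( E )]
(E)*P => (P)*P   [E → P]
(P)*P => (x)*P   [P → x]
(x)*P => (x)*x   [P → x]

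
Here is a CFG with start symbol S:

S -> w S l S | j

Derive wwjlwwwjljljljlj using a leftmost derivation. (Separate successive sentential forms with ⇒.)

S ⇒ wSlS ⇒ wwSlSlS ⇒ wwjlSlS ⇒ wwjlwSlSlS ⇒ wwjlwwSlSlSlS ⇒ wwjlwwwSlSlSlSlS ⇒ wwjlwwwjlSlSlSlS ⇒ wwjlwwwjljlSlSlS ⇒ wwjlwwwjljljlSlS ⇒ wwjlwwwjljljljlS ⇒ wwjlwwwjljljljlj

S ⇒ wSlS   [S -> w S l S]
wSlS ⇒ wwSlSlS   [S -> w S l S]
wwSlSlS ⇒ wwjlSlS   [S -> j]
wwjlSlS ⇒ wwjlwSlSlS   [S -> w S l S]
wwjlwSlSlS ⇒ wwjlwwSlSlSlS   [S -> w S l S]
wwjlwwSlSlSlS ⇒ wwjlwwwSlSlSlSlS   [S -> w S l S]
wwjlwwwSlSlSlSlS ⇒ wwjlwwwjlSlSlSlS   [S -> j]
wwjlwwwjlSlSlSlS ⇒ wwjlwwwjljlSlSlS   [S -> j]
wwjlwwwjljlSlSlS ⇒ wwjlwwwjljljlSlS   [S -> j]
wwjlwwwjljljlSlS ⇒ wwjlwwwjljljljlS   [S -> j]
wwjlwwwjljljljlS ⇒ wwjlwwwjljljljlj   [S -> j]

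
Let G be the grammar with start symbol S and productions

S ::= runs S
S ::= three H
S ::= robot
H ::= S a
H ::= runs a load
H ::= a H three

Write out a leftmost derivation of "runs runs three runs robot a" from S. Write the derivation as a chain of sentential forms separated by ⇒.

S ⇒ runs S ⇒ runs runs S ⇒ runs runs three H ⇒ runs runs three S a ⇒ runs runs three runs S a ⇒ runs runs three runs robot a

S ⇒ runs S   [S ::= runs S]
runs S ⇒ runs runs S   [S ::= runs S]
runs runs S ⇒ runs runs three H   [S ::= three H]
runs runs three H ⇒ runs runs three S a   [H ::= S a]
runs runs three S a ⇒ runs runs three runs S a   [S ::= runs S]
runs runs three runs S a ⇒ runs runs three runs robot a   [S ::= robot]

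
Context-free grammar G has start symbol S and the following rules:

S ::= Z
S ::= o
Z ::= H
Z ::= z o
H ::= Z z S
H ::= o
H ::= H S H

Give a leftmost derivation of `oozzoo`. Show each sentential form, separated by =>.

S => Z => H => HSH => oSH => oZH => oHH => oZzSH => oHzSH => oozSH => oozZH => oozzoH => oozzoo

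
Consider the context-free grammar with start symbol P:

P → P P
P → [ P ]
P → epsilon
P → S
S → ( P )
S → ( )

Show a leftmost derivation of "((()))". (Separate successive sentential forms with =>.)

P => S => (P) => (PP) => (SP) => ((P)P) => ((S)P) => ((())P) => ((()))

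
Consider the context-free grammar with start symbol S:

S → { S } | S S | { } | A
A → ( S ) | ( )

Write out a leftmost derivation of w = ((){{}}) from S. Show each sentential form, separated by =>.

S => A   [S → A]
A => (S)   [A → ( S )]
(S) => (SS)   [S → S S]
(SS) => (AS)   [S → A]
(AS) => (()S)   [A → ( )]
(()S) => ((){S})   [S → { S }]
((){S}) => ((){{}})   [S → { }]

S => A => (S) => (SS) => (AS) => (()S) => ((){S}) => ((){{}})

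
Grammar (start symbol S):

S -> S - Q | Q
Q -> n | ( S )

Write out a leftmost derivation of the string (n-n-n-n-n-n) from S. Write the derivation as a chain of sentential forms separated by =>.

S=>Q=>(S)=>(S-Q)=>(S-Q-Q)=>(S-Q-Q-Q)=>(S-Q-Q-Q-Q)=>(S-Q-Q-Q-Q-Q)=>(Q-Q-Q-Q-Q-Q)=>(n-Q-Q-Q-Q-Q)=>(n-n-Q-Q-Q-Q)=>(n-n-n-Q-Q-Q)=>(n-n-n-n-Q-Q)=>(n-n-n-n-n-Q)=>(n-n-n-n-n-n)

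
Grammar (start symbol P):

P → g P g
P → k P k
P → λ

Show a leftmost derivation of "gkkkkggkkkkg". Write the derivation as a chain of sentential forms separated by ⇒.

P ⇒ gPg   [P → g P g]
gPg ⇒ gkPkg   [P → k P k]
gkPkg ⇒ gkkPkkg   [P → k P k]
gkkPkkg ⇒ gkkkPkkkg   [P → k P k]
gkkkPkkkg ⇒ gkkkkPkkkkg   [P → k P k]
gkkkkPkkkkg ⇒ gkkkkgPgkkkkg   [P → g P g]
gkkkkgPgkkkkg ⇒ gkkkkggkkkkg   [P → λ]

P ⇒ gPg ⇒ gkPkg ⇒ gkkPkkg ⇒ gkkkPkkkg ⇒ gkkkkPkkkkg ⇒ gkkkkgPgkkkkg ⇒ gkkkkggkkkkg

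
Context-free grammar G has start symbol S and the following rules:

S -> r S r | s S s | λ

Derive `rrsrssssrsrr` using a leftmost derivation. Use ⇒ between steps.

S ⇒ rSr   [S -> r S r]
rSr ⇒ rrSrr   [S -> r S r]
rrSrr ⇒ rrsSsrr   [S -> s S s]
rrsSsrr ⇒ rrsrSrsrr   [S -> r S r]
rrsrSrsrr ⇒ rrsrsSsrsrr   [S -> s S s]
rrsrsSsrsrr ⇒ rrsrssSssrsrr   [S -> s S s]
rrsrssSssrsrr ⇒ rrsrssssrsrr   [S -> λ]

S⇒rSr⇒rrSrr⇒rrsSsrr⇒rrsrSrsrr⇒rrsrsSsrsrr⇒rrsrssSssrsrr⇒rrsrssssrsrr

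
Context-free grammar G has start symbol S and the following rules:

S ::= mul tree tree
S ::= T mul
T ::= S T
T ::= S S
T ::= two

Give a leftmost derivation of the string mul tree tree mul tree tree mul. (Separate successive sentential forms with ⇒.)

S ⇒ T mul ⇒ S S mul ⇒ mul tree tree S mul ⇒ mul tree tree mul tree tree mul

S ⇒ T mul   [S ::= T mul]
T mul ⇒ S S mul   [T ::= S S]
S S mul ⇒ mul tree tree S mul   [S ::= mul tree tree]
mul tree tree S mul ⇒ mul tree tree mul tree tree mul   [S ::= mul tree tree]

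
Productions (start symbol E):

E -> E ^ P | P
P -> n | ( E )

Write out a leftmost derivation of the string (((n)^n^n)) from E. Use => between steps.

E => P   [E -> P]
P => (E)   [P -> ( E )]
(E) => (P)   [E -> P]
(P) => ((E))   [P -> ( E )]
((E)) => ((E^P))   [E -> E ^ P]
((E^P)) => ((E^P^P))   [E -> E ^ P]
((E^P^P)) => ((P^P^P))   [E -> P]
((P^P^P)) => (((E)^P^P))   [P -> ( E )]
(((E)^P^P)) => (((P)^P^P))   [E -> P]
(((P)^P^P)) => (((n)^P^P))   [P -> n]
(((n)^P^P)) => (((n)^n^P))   [P -> n]
(((n)^n^P)) => (((n)^n^n))   [P -> n]

E => P => (E) => (P) => ((E)) => ((E^P)) => ((E^P^P)) => ((P^P^P)) => (((E)^P^P)) => (((P)^P^P)) => (((n)^P^P)) => (((n)^n^P)) => (((n)^n^n))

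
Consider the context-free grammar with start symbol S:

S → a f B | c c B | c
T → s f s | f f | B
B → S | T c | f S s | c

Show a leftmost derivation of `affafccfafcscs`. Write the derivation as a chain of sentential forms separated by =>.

S => afB   [S → a f B]
afB => affSs   [B → f S s]
affSs => affafBs   [S → a f B]
affafBs => affafTcs   [B → T c]
affafTcs => affafBcs   [T → B]
affafBcs => affafScs   [B → S]
affafScs => affafccBcs   [S → c c B]
affafccBcs => affafccfSscs   [B → f S s]
affafccfSscs => affafccfafBscs   [S → a f B]
affafccfafBscs => affafccfafcscs   [B → c]

S => afB => affSs => affafBs => affafTcs => affafBcs => affafScs => affafccBcs => affafccfSscs => affafccfafBscs => affafccfafcscs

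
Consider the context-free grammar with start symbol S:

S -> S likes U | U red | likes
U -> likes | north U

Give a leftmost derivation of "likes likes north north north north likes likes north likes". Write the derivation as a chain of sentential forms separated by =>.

S => S likes U => S likes U likes U => likes likes U likes U => likes likes north U likes U => likes likes north north U likes U => likes likes north north north U likes U => likes likes north north north north U likes U => likes likes north north north north likes likes U => likes likes north north north north likes likes north U => likes likes north north north north likes likes north likes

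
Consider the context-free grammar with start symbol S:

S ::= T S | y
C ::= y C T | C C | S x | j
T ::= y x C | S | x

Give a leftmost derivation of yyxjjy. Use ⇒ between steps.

S ⇒ TS ⇒ SS ⇒ yS ⇒ yTS ⇒ yyxCS ⇒ yyxCCS ⇒ yyxjCS ⇒ yyxjjS ⇒ yyxjjy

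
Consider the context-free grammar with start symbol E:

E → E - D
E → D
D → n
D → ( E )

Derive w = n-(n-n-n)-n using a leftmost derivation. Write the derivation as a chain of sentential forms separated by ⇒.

E ⇒ E-D   [E → E - D]
E-D ⇒ E-D-D   [E → E - D]
E-D-D ⇒ D-D-D   [E → D]
D-D-D ⇒ n-D-D   [D → n]
n-D-D ⇒ n-(E)-D   [D → ( E )]
n-(E)-D ⇒ n-(E-D)-D   [E → E - D]
n-(E-D)-D ⇒ n-(E-D-D)-D   [E → E - D]
n-(E-D-D)-D ⇒ n-(D-D-D)-D   [E → D]
n-(D-D-D)-D ⇒ n-(n-D-D)-D   [D → n]
n-(n-D-D)-D ⇒ n-(n-n-D)-D   [D → n]
n-(n-n-D)-D ⇒ n-(n-n-n)-D   [D → n]
n-(n-n-n)-D ⇒ n-(n-n-n)-n   [D → n]

E ⇒ E-D ⇒ E-D-D ⇒ D-D-D ⇒ n-D-D ⇒ n-(E)-D ⇒ n-(E-D)-D ⇒ n-(E-D-D)-D ⇒ n-(D-D-D)-D ⇒ n-(n-D-D)-D ⇒ n-(n-n-D)-D ⇒ n-(n-n-n)-D ⇒ n-(n-n-n)-n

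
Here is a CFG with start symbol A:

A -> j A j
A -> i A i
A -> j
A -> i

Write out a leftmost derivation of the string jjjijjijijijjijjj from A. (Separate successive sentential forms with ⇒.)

A ⇒ jAj ⇒ jjAjj ⇒ jjjAjjj ⇒ jjjiAijjj ⇒ jjjijAjijjj ⇒ jjjijjAjjijjj ⇒ jjjijjiAijjijjj ⇒ jjjijjijAjijjijjj ⇒ jjjijjijijijjijjj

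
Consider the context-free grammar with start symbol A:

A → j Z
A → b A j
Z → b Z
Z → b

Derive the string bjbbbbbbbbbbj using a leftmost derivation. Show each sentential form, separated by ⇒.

A ⇒ bAj ⇒ bjZj ⇒ bjbZj ⇒ bjbbZj ⇒ bjbbbZj ⇒ bjbbbbZj ⇒ bjbbbbbZj ⇒ bjbbbbbbZj ⇒ bjbbbbbbbZj ⇒ bjbbbbbbbbZj ⇒ bjbbbbbbbbbZj ⇒ bjbbbbbbbbbbj

A ⇒ bAj   [A → b A j]
bAj ⇒ bjZj   [A → j Z]
bjZj ⇒ bjbZj   [Z → b Z]
bjbZj ⇒ bjbbZj   [Z → b Z]
bjbbZj ⇒ bjbbbZj   [Z → b Z]
bjbbbZj ⇒ bjbbbbZj   [Z → b Z]
bjbbbbZj ⇒ bjbbbbbZj   [Z → b Z]
bjbbbbbZj ⇒ bjbbbbbbZj   [Z → b Z]
bjbbbbbbZj ⇒ bjbbbbbbbZj   [Z → b Z]
bjbbbbbbbZj ⇒ bjbbbbbbbbZj   [Z → b Z]
bjbbbbbbbbZj ⇒ bjbbbbbbbbbZj   [Z → b Z]
bjbbbbbbbbbZj ⇒ bjbbbbbbbbbbj   [Z → b]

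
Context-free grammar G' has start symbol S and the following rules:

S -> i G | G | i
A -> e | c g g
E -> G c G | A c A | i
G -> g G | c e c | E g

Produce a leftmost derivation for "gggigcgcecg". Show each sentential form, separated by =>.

S => G   [S -> G]
G => gG   [G -> g G]
gG => ggG   [G -> g G]
ggG => ggEg   [G -> E g]
ggEg => ggGcGg   [E -> G c G]
ggGcGg => gggGcGg   [G -> g G]
gggGcGg => gggEgcGg   [G -> E g]
gggEgcGg => gggigcGg   [E -> i]
gggigcGg => gggigcgGg   [G -> g G]
gggigcgGg => gggigcgcecg   [G -> c e c]

S => G => gG => ggG => ggEg => ggGcGg => gggGcGg => gggEgcGg => gggigcGg => gggigcgGg => gggigcgcecg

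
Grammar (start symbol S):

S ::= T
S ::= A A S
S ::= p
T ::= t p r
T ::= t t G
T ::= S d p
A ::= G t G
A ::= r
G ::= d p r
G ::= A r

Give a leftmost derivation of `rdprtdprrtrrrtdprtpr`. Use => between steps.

S => AAS => rAS => rGtGS => rArtGS => rGtGrtGS => rArtGrtGS => rGtGrtGrtGS => rdprtGrtGrtGS => rdprtdprrtGrtGS => rdprtdprrtArrtGS => rdprtdprrtrrrtGS => rdprtdprrtrrrtdprS => rdprtdprrtrrrtdprT => rdprtdprrtrrrtdprtpr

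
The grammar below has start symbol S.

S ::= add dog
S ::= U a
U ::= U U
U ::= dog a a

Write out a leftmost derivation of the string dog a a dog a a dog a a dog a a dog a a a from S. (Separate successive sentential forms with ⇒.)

S ⇒ U a ⇒ U U a ⇒ U U U a ⇒ U U U U a ⇒ U U U U U a ⇒ dog a a U U U U a ⇒ dog a a dog a a U U U a ⇒ dog a a dog a a dog a a U U a ⇒ dog a a dog a a dog a a dog a a U a ⇒ dog a a dog a a dog a a dog a a dog a a a

S ⇒ U a   [S ::= U a]
U a ⇒ U U a   [U ::= U U]
U U a ⇒ U U U a   [U ::= U U]
U U U a ⇒ U U U U a   [U ::= U U]
U U U U a ⇒ U U U U U a   [U ::= U U]
U U U U U a ⇒ dog a a U U U U a   [U ::= dog a a]
dog a a U U U U a ⇒ dog a a dog a a U U U a   [U ::= dog a a]
dog a a dog a a U U U a ⇒ dog a a dog a a dog a a U U a   [U ::= dog a a]
dog a a dog a a dog a a U U a ⇒ dog a a dog a a dog a a dog a a U a   [U ::= dog a a]
dog a a dog a a dog a a dog a a U a ⇒ dog a a dog a a dog a a dog a a dog a a a   [U ::= dog a a]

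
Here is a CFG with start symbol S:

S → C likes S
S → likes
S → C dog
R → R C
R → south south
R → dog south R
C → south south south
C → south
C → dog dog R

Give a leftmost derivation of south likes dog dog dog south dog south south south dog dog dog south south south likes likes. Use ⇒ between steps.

S ⇒ C likes S   [S → C likes S]
C likes S ⇒ south likes S   [C → south]
south likes S ⇒ south likes C likes S   [S → C likes S]
south likes C likes S ⇒ south likes dog dog R likes S   [C → dog dog R]
south likes dog dog R likes S ⇒ south likes dog dog R C likes S   [R → R C]
south likes dog dog R C likes S ⇒ south likes dog dog dog south R C likes S   [R → dog south R]
south likes dog dog dog south R C likes S ⇒ south likes dog dog dog south dog south R C likes S   [R → dog south R]
south likes dog dog dog south dog south R C likes S ⇒ south likes dog dog dog south dog south south south C likes S   [R → south south]
south likes dog dog dog south dog south south south C likes S ⇒ south likes dog dog dog south dog south south south dog dog R likes S   [C → dog dog R]
south likes dog dog dog south dog south south south dog dog R likes S ⇒ south likes dog dog dog south dog south south south dog dog dog south R likes S   [R → dog south R]
south likes dog dog dog south dog south south south dog dog dog south R likes S ⇒ south likes dog dog dog south dog south south south dog dog dog south south south likes S   [R → south south]
south likes dog dog dog south dog south south south dog dog dog south south south likes S ⇒ south likes dog dog dog south dog south south south dog dog dog south south south likes likes   [S → likes]

S ⇒ C likes S ⇒ south likes S ⇒ south likes C likes S ⇒ south likes dog dog R likes S ⇒ south likes dog dog R C likes S ⇒ south likes dog dog dog south R C likes S ⇒ south likes dog dog dog south dog south R C likes S ⇒ south likes dog dog dog south dog south south south C likes S ⇒ south likes dog dog dog south dog south south south dog dog R likes S ⇒ south likes dog dog dog south dog south south south dog dog dog south R likes S ⇒ south likes dog dog dog south dog south south south dog dog dog south south south likes S ⇒ south likes dog dog dog south dog south south south dog dog dog south south south likes likes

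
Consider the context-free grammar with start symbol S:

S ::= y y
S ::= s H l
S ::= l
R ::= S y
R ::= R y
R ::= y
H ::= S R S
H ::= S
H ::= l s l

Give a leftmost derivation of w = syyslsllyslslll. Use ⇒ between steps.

S⇒sHl⇒sSRSl⇒syyRSl⇒syySySl⇒syysHlySl⇒syyslsllySl⇒syyslsllysHll⇒syyslsllyslslll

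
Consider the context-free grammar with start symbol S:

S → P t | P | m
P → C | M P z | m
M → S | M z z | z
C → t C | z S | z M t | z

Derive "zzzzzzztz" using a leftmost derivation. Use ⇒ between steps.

S ⇒ P   [S → P]
P ⇒ MPz   [P → M P z]
MPz ⇒ MzzPz   [M → M z z]
MzzPz ⇒ zzzPz   [M → z]
zzzPz ⇒ zzzCz   [P → C]
zzzCz ⇒ zzzzMtz   [C → z M t]
zzzzMtz ⇒ zzzzMzztz   [M → M z z]
zzzzMzztz ⇒ zzzzzzztz   [M → z]

S ⇒ P ⇒ MPz ⇒ MzzPz ⇒ zzzPz ⇒ zzzCz ⇒ zzzzMtz ⇒ zzzzMzztz ⇒ zzzzzzztz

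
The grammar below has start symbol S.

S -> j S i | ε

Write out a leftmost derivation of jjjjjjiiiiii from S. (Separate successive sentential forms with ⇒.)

S ⇒ jSi   [S -> j S i]
jSi ⇒ jjSii   [S -> j S i]
jjSii ⇒ jjjSiii   [S -> j S i]
jjjSiii ⇒ jjjjSiiii   [S -> j S i]
jjjjSiiii ⇒ jjjjjSiiiii   [S -> j S i]
jjjjjSiiiii ⇒ jjjjjjSiiiiii   [S -> j S i]
jjjjjjSiiiiii ⇒ jjjjjjiiiiii   [S -> ε]

S ⇒ jSi ⇒ jjSii ⇒ jjjSiii ⇒ jjjjSiiii ⇒ jjjjjSiiiii ⇒ jjjjjjSiiiiii ⇒ jjjjjjiiiiii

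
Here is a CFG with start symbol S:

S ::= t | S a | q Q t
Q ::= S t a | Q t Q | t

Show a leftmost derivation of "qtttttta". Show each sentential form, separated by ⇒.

S ⇒ Sa ⇒ qQta ⇒ qQtQta ⇒ qttQta ⇒ qttQtQta ⇒ qttttQta ⇒ qtttttta

S ⇒ Sa   [S ::= S a]
Sa ⇒ qQta   [S ::= q Q t]
qQta ⇒ qQtQta   [Q ::= Q t Q]
qQtQta ⇒ qttQta   [Q ::= t]
qttQta ⇒ qttQtQta   [Q ::= Q t Q]
qttQtQta ⇒ qttttQta   [Q ::= t]
qttttQta ⇒ qtttttta   [Q ::= t]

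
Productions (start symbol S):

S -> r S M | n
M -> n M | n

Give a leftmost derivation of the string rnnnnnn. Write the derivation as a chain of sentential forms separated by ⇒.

S ⇒ rSM   [S -> r S M]
rSM ⇒ rnM   [S -> n]
rnM ⇒ rnnM   [M -> n M]
rnnM ⇒ rnnnM   [M -> n M]
rnnnM ⇒ rnnnnM   [M -> n M]
rnnnnM ⇒ rnnnnnM   [M -> n M]
rnnnnnM ⇒ rnnnnnn   [M -> n]

S⇒rSM⇒rnM⇒rnnM⇒rnnnM⇒rnnnnM⇒rnnnnnM⇒rnnnnnn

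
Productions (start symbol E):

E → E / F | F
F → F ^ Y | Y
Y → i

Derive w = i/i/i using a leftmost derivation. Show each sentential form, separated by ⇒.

E ⇒ E/F ⇒ E/F/F ⇒ F/F/F ⇒ Y/F/F ⇒ i/F/F ⇒ i/Y/F ⇒ i/i/F ⇒ i/i/Y ⇒ i/i/i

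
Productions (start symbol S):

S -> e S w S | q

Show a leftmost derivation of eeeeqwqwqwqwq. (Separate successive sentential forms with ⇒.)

S ⇒ eSwS   [S -> e S w S]
eSwS ⇒ eeSwSwS   [S -> e S w S]
eeSwSwS ⇒ eeeSwSwSwS   [S -> e S w S]
eeeSwSwSwS ⇒ eeeeSwSwSwSwS   [S -> e S w S]
eeeeSwSwSwSwS ⇒ eeeeqwSwSwSwS   [S -> q]
eeeeqwSwSwSwS ⇒ eeeeqwqwSwSwS   [S -> q]
eeeeqwqwSwSwS ⇒ eeeeqwqwqwSwS   [S -> q]
eeeeqwqwqwSwS ⇒ eeeeqwqwqwqwS   [S -> q]
eeeeqwqwqwqwS ⇒ eeeeqwqwqwqwq   [S -> q]

S ⇒ eSwS ⇒ eeSwSwS ⇒ eeeSwSwSwS ⇒ eeeeSwSwSwSwS ⇒ eeeeqwSwSwSwS ⇒ eeeeqwqwSwSwS ⇒ eeeeqwqwqwSwS ⇒ eeeeqwqwqwqwS ⇒ eeeeqwqwqwqwq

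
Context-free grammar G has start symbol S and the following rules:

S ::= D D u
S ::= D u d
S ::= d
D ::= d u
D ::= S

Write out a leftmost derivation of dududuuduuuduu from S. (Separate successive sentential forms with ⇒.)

S ⇒ DDu ⇒ SDu ⇒ DDuDu ⇒ duDuDu ⇒ duSuDu ⇒ duDDuuDu ⇒ duSDuuDu ⇒ duDDuDuuDu ⇒ duduDuDuuDu ⇒ dududuuDuuDu ⇒ dududuuduuuDu ⇒ dududuuduuuduu

S ⇒ DDu   [S ::= D D u]
DDu ⇒ SDu   [D ::= S]
SDu ⇒ DDuDu   [S ::= D D u]
DDuDu ⇒ duDuDu   [D ::= d u]
duDuDu ⇒ duSuDu   [D ::= S]
duSuDu ⇒ duDDuuDu   [S ::= D D u]
duDDuuDu ⇒ duSDuuDu   [D ::= S]
duSDuuDu ⇒ duDDuDuuDu   [S ::= D D u]
duDDuDuuDu ⇒ duduDuDuuDu   [D ::= d u]
duduDuDuuDu ⇒ dududuuDuuDu   [D ::= d u]
dududuuDuuDu ⇒ dududuuduuuDu   [D ::= d u]
dududuuduuuDu ⇒ dududuuduuuduu   [D ::= d u]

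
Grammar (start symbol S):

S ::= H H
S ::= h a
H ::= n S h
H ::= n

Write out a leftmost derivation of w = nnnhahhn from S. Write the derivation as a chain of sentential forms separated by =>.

S => HH => nShH => nHHhH => nnHhH => nnnShhH => nnnhahhH => nnnhahhn

S => HH   [S ::= H H]
HH => nShH   [H ::= n S h]
nShH => nHHhH   [S ::= H H]
nHHhH => nnHhH   [H ::= n]
nnHhH => nnnShhH   [H ::= n S h]
nnnShhH => nnnhahhH   [S ::= h a]
nnnhahhH => nnnhahhn   [H ::= n]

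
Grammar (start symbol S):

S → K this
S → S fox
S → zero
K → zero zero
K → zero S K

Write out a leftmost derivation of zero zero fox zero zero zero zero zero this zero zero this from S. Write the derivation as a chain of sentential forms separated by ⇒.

S ⇒ K this   [S → K this]
K this ⇒ zero S K this   [K → zero S K]
zero S K this ⇒ zero S fox K this   [S → S fox]
zero S fox K this ⇒ zero zero fox K this   [S → zero]
zero zero fox K this ⇒ zero zero fox zero S K this   [K → zero S K]
zero zero fox zero S K this ⇒ zero zero fox zero K this K this   [S → K this]
zero zero fox zero K this K this ⇒ zero zero fox zero zero S K this K this   [K → zero S K]
zero zero fox zero zero S K this K this ⇒ zero zero fox zero zero zero K this K this   [S → zero]
zero zero fox zero zero zero K this K this ⇒ zero zero fox zero zero zero zero zero this K this   [K → zero zero]
zero zero fox zero zero zero zero zero this K this ⇒ zero zero fox zero zero zero zero zero this zero zero this   [K → zero zero]

S ⇒ K this ⇒ zero S K this ⇒ zero S fox K this ⇒ zero zero fox K this ⇒ zero zero fox zero S K this ⇒ zero zero fox zero K this K this ⇒ zero zero fox zero zero S K this K this ⇒ zero zero fox zero zero zero K this K this ⇒ zero zero fox zero zero zero zero zero this K this ⇒ zero zero fox zero zero zero zero zero this zero zero this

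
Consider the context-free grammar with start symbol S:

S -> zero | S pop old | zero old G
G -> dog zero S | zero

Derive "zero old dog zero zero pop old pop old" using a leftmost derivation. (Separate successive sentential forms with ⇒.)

S ⇒ S pop old ⇒ zero old G pop old ⇒ zero old dog zero S pop old ⇒ zero old dog zero S pop old pop old ⇒ zero old dog zero zero pop old pop old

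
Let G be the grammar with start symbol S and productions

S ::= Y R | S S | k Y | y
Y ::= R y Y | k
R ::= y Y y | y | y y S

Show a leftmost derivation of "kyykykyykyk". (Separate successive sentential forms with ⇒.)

S ⇒ kY   [S ::= k Y]
kY ⇒ kRyY   [Y ::= R y Y]
kRyY ⇒ kyySyY   [R ::= y y S]
kyySyY ⇒ kyykYyY   [S ::= k Y]
kyykYyY ⇒ kyykRyYyY   [Y ::= R y Y]
kyykRyYyY ⇒ kyykyYyyYyY   [R ::= y Y y]
kyykyYyyYyY ⇒ kyykykyyYyY   [Y ::= k]
kyykykyyYyY ⇒ kyykykyykyY   [Y ::= k]
kyykykyykyY ⇒ kyykykyykyk   [Y ::= k]

S⇒kY⇒kRyY⇒kyySyY⇒kyykYyY⇒kyykRyYyY⇒kyykyYyyYyY⇒kyykykyyYyY⇒kyykykyykyY⇒kyykykyykyk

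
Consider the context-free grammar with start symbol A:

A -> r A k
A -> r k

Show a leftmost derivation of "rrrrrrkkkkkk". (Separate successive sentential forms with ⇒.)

A ⇒ rAk ⇒ rrAkk ⇒ rrrAkkk ⇒ rrrrAkkkk ⇒ rrrrrAkkkkk ⇒ rrrrrrkkkkkk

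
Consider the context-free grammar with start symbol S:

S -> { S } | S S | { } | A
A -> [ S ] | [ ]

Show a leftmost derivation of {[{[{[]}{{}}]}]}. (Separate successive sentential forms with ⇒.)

S ⇒ {S} ⇒ {A} ⇒ {[S]} ⇒ {[{S}]} ⇒ {[{A}]} ⇒ {[{[S]}]} ⇒ {[{[SS]}]} ⇒ {[{[{S}S]}]} ⇒ {[{[{A}S]}]} ⇒ {[{[{[]}S]}]} ⇒ {[{[{[]}{S}]}]} ⇒ {[{[{[]}{{}}]}]}

S ⇒ {S}   [S -> { S }]
{S} ⇒ {A}   [S -> A]
{A} ⇒ {[S]}   [A -> [ S ]]
{[S]} ⇒ {[{S}]}   [S -> { S }]
{[{S}]} ⇒ {[{A}]}   [S -> A]
{[{A}]} ⇒ {[{[S]}]}   [A -> [ S ]]
{[{[S]}]} ⇒ {[{[SS]}]}   [S -> S S]
{[{[SS]}]} ⇒ {[{[{S}S]}]}   [S -> { S }]
{[{[{S}S]}]} ⇒ {[{[{A}S]}]}   [S -> A]
{[{[{A}S]}]} ⇒ {[{[{[]}S]}]}   [A -> [ ]]
{[{[{[]}S]}]} ⇒ {[{[{[]}{S}]}]}   [S -> { S }]
{[{[{[]}{S}]}]} ⇒ {[{[{[]}{{}}]}]}   [S -> { }]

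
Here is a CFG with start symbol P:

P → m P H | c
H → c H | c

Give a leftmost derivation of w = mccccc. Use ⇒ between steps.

P ⇒ mPH   [P → m P H]
mPH ⇒ mcH   [P → c]
mcH ⇒ mccH   [H → c H]
mccH ⇒ mcccH   [H → c H]
mcccH ⇒ mccccH   [H → c H]
mccccH ⇒ mccccc   [H → c]

P⇒mPH⇒mcH⇒mccH⇒mcccH⇒mccccH⇒mccccc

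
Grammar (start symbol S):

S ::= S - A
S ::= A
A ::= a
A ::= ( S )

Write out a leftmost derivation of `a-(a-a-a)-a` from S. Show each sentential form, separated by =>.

S => S-A   [S ::= S - A]
S-A => S-A-A   [S ::= S - A]
S-A-A => A-A-A   [S ::= A]
A-A-A => a-A-A   [A ::= a]
a-A-A => a-(S)-A   [A ::= ( S )]
a-(S)-A => a-(S-A)-A   [S ::= S - A]
a-(S-A)-A => a-(S-A-A)-A   [S ::= S - A]
a-(S-A-A)-A => a-(A-A-A)-A   [S ::= A]
a-(A-A-A)-A => a-(a-A-A)-A   [A ::= a]
a-(a-A-A)-A => a-(a-a-A)-A   [A ::= a]
a-(a-a-A)-A => a-(a-a-a)-A   [A ::= a]
a-(a-a-a)-A => a-(a-a-a)-a   [A ::= a]

S => S-A => S-A-A => A-A-A => a-A-A => a-(S)-A => a-(S-A)-A => a-(S-A-A)-A => a-(A-A-A)-A => a-(a-A-A)-A => a-(a-a-A)-A => a-(a-a-a)-A => a-(a-a-a)-a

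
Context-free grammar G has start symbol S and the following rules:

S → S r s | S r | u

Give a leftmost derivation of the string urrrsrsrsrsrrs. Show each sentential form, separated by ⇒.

S ⇒ Srs   [S → S r s]
Srs ⇒ Srrs   [S → S r]
Srrs ⇒ Srsrrs   [S → S r s]
Srsrrs ⇒ Srsrsrrs   [S → S r s]
Srsrsrrs ⇒ Srsrsrsrrs   [S → S r s]
Srsrsrsrrs ⇒ Srsrsrsrsrrs   [S → S r s]
Srsrsrsrsrrs ⇒ Srrsrsrsrsrrs   [S → S r]
Srrsrsrsrsrrs ⇒ Srrrsrsrsrsrrs   [S → S r]
Srrrsrsrsrsrrs ⇒ urrrsrsrsrsrrs   [S → u]

S ⇒ Srs ⇒ Srrs ⇒ Srsrrs ⇒ Srsrsrrs ⇒ Srsrsrsrrs ⇒ Srsrsrsrsrrs ⇒ Srrsrsrsrsrrs ⇒ Srrrsrsrsrsrrs ⇒ urrrsrsrsrsrrs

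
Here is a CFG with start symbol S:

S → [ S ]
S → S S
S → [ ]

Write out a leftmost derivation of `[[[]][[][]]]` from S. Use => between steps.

S => [S]   [S → [ S ]]
[S] => [SS]   [S → S S]
[SS] => [[S]S]   [S → [ S ]]
[[S]S] => [[[]]S]   [S → [ ]]
[[[]]S] => [[[]][S]]   [S → [ S ]]
[[[]][S]] => [[[]][SS]]   [S → S S]
[[[]][SS]] => [[[]][[]S]]   [S → [ ]]
[[[]][[]S]] => [[[]][[][]]]   [S → [ ]]

S => [S] => [SS] => [[S]S] => [[[]]S] => [[[]][S]] => [[[]][SS]] => [[[]][[]S]] => [[[]][[][]]]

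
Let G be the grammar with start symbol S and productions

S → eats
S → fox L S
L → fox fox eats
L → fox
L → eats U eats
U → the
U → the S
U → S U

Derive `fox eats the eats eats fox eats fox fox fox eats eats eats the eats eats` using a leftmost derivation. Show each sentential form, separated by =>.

S => fox L S => fox eats U eats S => fox eats the S eats S => fox eats the eats eats S => fox eats the eats eats fox L S => fox eats the eats eats fox eats U eats S => fox eats the eats eats fox eats S U eats S => fox eats the eats eats fox eats fox L S U eats S => fox eats the eats eats fox eats fox fox fox eats S U eats S => fox eats the eats eats fox eats fox fox fox eats eats U eats S => fox eats the eats eats fox eats fox fox fox eats eats S U eats S => fox eats the eats eats fox eats fox fox fox eats eats eats U eats S => fox eats the eats eats fox eats fox fox fox eats eats eats the eats S => fox eats the eats eats fox eats fox fox fox eats eats eats the eats eats

S => fox L S   [S → fox L S]
fox L S => fox eats U eats S   [L → eats U eats]
fox eats U eats S => fox eats the S eats S   [U → the S]
fox eats the S eats S => fox eats the eats eats S   [S → eats]
fox eats the eats eats S => fox eats the eats eats fox L S   [S → fox L S]
fox eats the eats eats fox L S => fox eats the eats eats fox eats U eats S   [L → eats U eats]
fox eats the eats eats fox eats U eats S => fox eats the eats eats fox eats S U eats S   [U → S U]
fox eats the eats eats fox eats S U eats S => fox eats the eats eats fox eats fox L S U eats S   [S → fox L S]
fox eats the eats eats fox eats fox L S U eats S => fox eats the eats eats fox eats fox fox fox eats S U eats S   [L → fox fox eats]
fox eats the eats eats fox eats fox fox fox eats S U eats S => fox eats the eats eats fox eats fox fox fox eats eats U eats S   [S → eats]
fox eats the eats eats fox eats fox fox fox eats eats U eats S => fox eats the eats eats fox eats fox fox fox eats eats S U eats S   [U → S U]
fox eats the eats eats fox eats fox fox fox eats eats S U eats S => fox eats the eats eats fox eats fox fox fox eats eats eats U eats S   [S → eats]
fox eats the eats eats fox eats fox fox fox eats eats eats U eats S => fox eats the eats eats fox eats fox fox fox eats eats eats the eats S   [U → the]
fox eats the eats eats fox eats fox fox fox eats eats eats the eats S => fox eats the eats eats fox eats fox fox fox eats eats eats the eats eats   [S → eats]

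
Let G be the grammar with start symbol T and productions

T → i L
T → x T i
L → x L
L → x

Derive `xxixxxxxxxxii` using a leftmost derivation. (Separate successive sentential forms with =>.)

T=>xTi=>xxTii=>xxiLii=>xxixLii=>xxixxLii=>xxixxxLii=>xxixxxxLii=>xxixxxxxLii=>xxixxxxxxLii=>xxixxxxxxxLii=>xxixxxxxxxxii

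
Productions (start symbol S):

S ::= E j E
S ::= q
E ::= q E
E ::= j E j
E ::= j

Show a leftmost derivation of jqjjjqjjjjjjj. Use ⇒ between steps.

S ⇒ EjE ⇒ jEjjE ⇒ jqEjjE ⇒ jqjEjjjE ⇒ jqjjEjjjjE ⇒ jqjjjEjjjjjE ⇒ jqjjjqEjjjjjE ⇒ jqjjjqjjjjjjE ⇒ jqjjjqjjjjjjj

S ⇒ EjE   [S ::= E j E]
EjE ⇒ jEjjE   [E ::= j E j]
jEjjE ⇒ jqEjjE   [E ::= q E]
jqEjjE ⇒ jqjEjjjE   [E ::= j E j]
jqjEjjjE ⇒ jqjjEjjjjE   [E ::= j E j]
jqjjEjjjjE ⇒ jqjjjEjjjjjE   [E ::= j E j]
jqjjjEjjjjjE ⇒ jqjjjqEjjjjjE   [E ::= q E]
jqjjjqEjjjjjE ⇒ jqjjjqjjjjjjE   [E ::= j]
jqjjjqjjjjjjE ⇒ jqjjjqjjjjjjj   [E ::= j]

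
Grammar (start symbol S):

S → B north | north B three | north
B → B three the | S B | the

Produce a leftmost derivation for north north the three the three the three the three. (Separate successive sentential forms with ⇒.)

S ⇒ north B three ⇒ north B three the three ⇒ north B three the three the three ⇒ north S B three the three the three ⇒ north north B three B three the three the three ⇒ north north the three B three the three the three ⇒ north north the three the three the three the three

S ⇒ north B three   [S → north B three]
north B three ⇒ north B three the three   [B → B three the]
north B three the three ⇒ north B three the three the three   [B → B three the]
north B three the three the three ⇒ north S B three the three the three   [B → S B]
north S B three the three the three ⇒ north north B three B three the three the three   [S → north B three]
north north B three B three the three the three ⇒ north north the three B three the three the three   [B → the]
north north the three B three the three the three ⇒ north north the three the three the three the three   [B → the]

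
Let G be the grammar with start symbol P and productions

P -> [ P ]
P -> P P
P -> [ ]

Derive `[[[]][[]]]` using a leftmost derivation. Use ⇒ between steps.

P ⇒ [P]   [P -> [ P ]]
[P] ⇒ [PP]   [P -> P P]
[PP] ⇒ [[P]P]   [P -> [ P ]]
[[P]P] ⇒ [[[]]P]   [P -> [ ]]
[[[]]P] ⇒ [[[]][P]]   [P -> [ P ]]
[[[]][P]] ⇒ [[[]][[]]]   [P -> [ ]]

P ⇒ [P] ⇒ [PP] ⇒ [[P]P] ⇒ [[[]]P] ⇒ [[[]][P]] ⇒ [[[]][[]]]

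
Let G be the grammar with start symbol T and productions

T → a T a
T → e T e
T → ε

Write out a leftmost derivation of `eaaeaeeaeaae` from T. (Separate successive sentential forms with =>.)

T => eTe => eaTae => eaaTaae => eaaeTeaae => eaaeaTaeaae => eaaeaeTeaeaae => eaaeaeeaeaae

T => eTe   [T → e T e]
eTe => eaTae   [T → a T a]
eaTae => eaaTaae   [T → a T a]
eaaTaae => eaaeTeaae   [T → e T e]
eaaeTeaae => eaaeaTaeaae   [T → a T a]
eaaeaTaeaae => eaaeaeTeaeaae   [T → e T e]
eaaeaeTeaeaae => eaaeaeeaeaae   [T → ε]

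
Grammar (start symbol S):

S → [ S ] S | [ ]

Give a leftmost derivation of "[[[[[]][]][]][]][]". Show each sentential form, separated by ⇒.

S ⇒ [S]S ⇒ [[S]S]S ⇒ [[[S]S]S]S ⇒ [[[[S]S]S]S]S ⇒ [[[[[]]S]S]S]S ⇒ [[[[[]][]]S]S]S ⇒ [[[[[]][]][]]S]S ⇒ [[[[[]][]][]][]]S ⇒ [[[[[]][]][]][]][]

S ⇒ [S]S   [S → [ S ] S]
[S]S ⇒ [[S]S]S   [S → [ S ] S]
[[S]S]S ⇒ [[[S]S]S]S   [S → [ S ] S]
[[[S]S]S]S ⇒ [[[[S]S]S]S]S   [S → [ S ] S]
[[[[S]S]S]S]S ⇒ [[[[[]]S]S]S]S   [S → [ ]]
[[[[[]]S]S]S]S ⇒ [[[[[]][]]S]S]S   [S → [ ]]
[[[[[]][]]S]S]S ⇒ [[[[[]][]][]]S]S   [S → [ ]]
[[[[[]][]][]]S]S ⇒ [[[[[]][]][]][]]S   [S → [ ]]
[[[[[]][]][]][]]S ⇒ [[[[[]][]][]][]][]   [S → [ ]]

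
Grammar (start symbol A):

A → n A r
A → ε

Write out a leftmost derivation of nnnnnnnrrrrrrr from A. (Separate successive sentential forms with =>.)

A => nAr   [A → n A r]
nAr => nnArr   [A → n A r]
nnArr => nnnArrr   [A → n A r]
nnnArrr => nnnnArrrr   [A → n A r]
nnnnArrrr => nnnnnArrrrr   [A → n A r]
nnnnnArrrrr => nnnnnnArrrrrr   [A → n A r]
nnnnnnArrrrrr => nnnnnnnArrrrrrr   [A → n A r]
nnnnnnnArrrrrrr => nnnnnnnrrrrrrr   [A → ε]

A => nAr => nnArr => nnnArrr => nnnnArrrr => nnnnnArrrrr => nnnnnnArrrrrr => nnnnnnnArrrrrrr => nnnnnnnrrrrrrr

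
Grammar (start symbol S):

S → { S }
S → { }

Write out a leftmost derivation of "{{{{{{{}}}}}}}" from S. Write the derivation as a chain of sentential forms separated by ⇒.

S⇒{S}⇒{{S}}⇒{{{S}}}⇒{{{{S}}}}⇒{{{{{S}}}}}⇒{{{{{{S}}}}}}⇒{{{{{{{}}}}}}}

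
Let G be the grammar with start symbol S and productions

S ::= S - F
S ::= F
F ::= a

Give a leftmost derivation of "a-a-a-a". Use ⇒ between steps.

S⇒S-F⇒S-F-F⇒S-F-F-F⇒F-F-F-F⇒a-F-F-F⇒a-a-F-F⇒a-a-a-F⇒a-a-a-a

S ⇒ S-F   [S ::= S - F]
S-F ⇒ S-F-F   [S ::= S - F]
S-F-F ⇒ S-F-F-F   [S ::= S - F]
S-F-F-F ⇒ F-F-F-F   [S ::= F]
F-F-F-F ⇒ a-F-F-F   [F ::= a]
a-F-F-F ⇒ a-a-F-F   [F ::= a]
a-a-F-F ⇒ a-a-a-F   [F ::= a]
a-a-a-F ⇒ a-a-a-a   [F ::= a]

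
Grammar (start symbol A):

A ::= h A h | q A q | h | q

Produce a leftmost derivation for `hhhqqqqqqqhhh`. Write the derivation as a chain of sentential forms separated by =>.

A=>hAh=>hhAhh=>hhhAhhh=>hhhqAqhhh=>hhhqqAqqhhh=>hhhqqqAqqqhhh=>hhhqqqqqqqhhh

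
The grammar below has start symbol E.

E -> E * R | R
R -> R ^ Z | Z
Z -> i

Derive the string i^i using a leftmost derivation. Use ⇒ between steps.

E ⇒ R ⇒ R^Z ⇒ Z^Z ⇒ i^Z ⇒ i^i

E ⇒ R   [E -> R]
R ⇒ R^Z   [R -> R ^ Z]
R^Z ⇒ Z^Z   [R -> Z]
Z^Z ⇒ i^Z   [Z -> i]
i^Z ⇒ i^i   [Z -> i]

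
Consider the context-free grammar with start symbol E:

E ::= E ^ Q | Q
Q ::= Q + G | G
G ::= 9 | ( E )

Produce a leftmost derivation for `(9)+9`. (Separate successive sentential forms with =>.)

E=>Q=>Q+G=>G+G=>(E)+G=>(Q)+G=>(G)+G=>(9)+G=>(9)+9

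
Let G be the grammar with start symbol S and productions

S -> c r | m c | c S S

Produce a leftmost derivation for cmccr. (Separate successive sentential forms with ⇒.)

S ⇒ cSS ⇒ cmcS ⇒ cmccr

S ⇒ cSS   [S -> c S S]
cSS ⇒ cmcS   [S -> m c]
cmcS ⇒ cmccr   [S -> c r]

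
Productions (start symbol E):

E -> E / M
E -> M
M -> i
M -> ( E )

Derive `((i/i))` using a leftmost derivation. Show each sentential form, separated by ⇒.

E ⇒ M   [E -> M]
M ⇒ (E)   [M -> ( E )]
(E) ⇒ (M)   [E -> M]
(M) ⇒ ((E))   [M -> ( E )]
((E)) ⇒ ((E/M))   [E -> E / M]
((E/M)) ⇒ ((M/M))   [E -> M]
((M/M)) ⇒ ((i/M))   [M -> i]
((i/M)) ⇒ ((i/i))   [M -> i]

E⇒M⇒(E)⇒(M)⇒((E))⇒((E/M))⇒((M/M))⇒((i/M))⇒((i/i))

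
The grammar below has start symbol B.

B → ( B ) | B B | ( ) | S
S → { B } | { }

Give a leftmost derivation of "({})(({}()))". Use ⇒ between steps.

B ⇒ BB   [B → B B]
BB ⇒ (B)B   [B → ( B )]
(B)B ⇒ (S)B   [B → S]
(S)B ⇒ ({})B   [S → { }]
({})B ⇒ ({})(B)   [B → ( B )]
({})(B) ⇒ ({})((B))   [B → ( B )]
({})((B)) ⇒ ({})((BB))   [B → B B]
({})((BB)) ⇒ ({})((SB))   [B → S]
({})((SB)) ⇒ ({})(({}B))   [S → { }]
({})(({}B)) ⇒ ({})(({}()))   [B → ( )]

B ⇒ BB ⇒ (B)B ⇒ (S)B ⇒ ({})B ⇒ ({})(B) ⇒ ({})((B)) ⇒ ({})((BB)) ⇒ ({})((SB)) ⇒ ({})(({}B)) ⇒ ({})(({}()))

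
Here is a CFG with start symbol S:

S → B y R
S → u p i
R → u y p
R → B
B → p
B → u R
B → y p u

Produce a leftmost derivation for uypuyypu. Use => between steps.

S => ByR => uRyR => uByR => uypuyR => uypuyB => uypuyypu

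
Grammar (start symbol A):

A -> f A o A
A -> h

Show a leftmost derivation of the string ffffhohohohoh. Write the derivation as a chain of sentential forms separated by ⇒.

A⇒fAoA⇒ffAoAoA⇒fffAoAoAoA⇒ffffAoAoAoAoA⇒ffffhoAoAoAoA⇒ffffhohoAoAoA⇒ffffhohohoAoA⇒ffffhohohohoA⇒ffffhohohohoh

A ⇒ fAoA   [A -> f A o A]
fAoA ⇒ ffAoAoA   [A -> f A o A]
ffAoAoA ⇒ fffAoAoAoA   [A -> f A o A]
fffAoAoAoA ⇒ ffffAoAoAoAoA   [A -> f A o A]
ffffAoAoAoAoA ⇒ ffffhoAoAoAoA   [A -> h]
ffffhoAoAoAoA ⇒ ffffhohoAoAoA   [A -> h]
ffffhohoAoAoA ⇒ ffffhohohoAoA   [A -> h]
ffffhohohoAoA ⇒ ffffhohohohoA   [A -> h]
ffffhohohohoA ⇒ ffffhohohohoh   [A -> h]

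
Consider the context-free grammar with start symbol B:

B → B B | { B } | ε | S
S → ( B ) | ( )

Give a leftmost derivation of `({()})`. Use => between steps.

B => BB   [B → B B]
BB => BBB   [B → B B]
BBB => SBB   [B → S]
SBB => (B)BB   [S → ( B )]
(B)BB => ({B})BB   [B → { B }]
({B})BB => ({S})BB   [B → S]
({S})BB => ({()})BB   [S → ( )]
({()})BB => ({()})B   [B → ε]
({()})B => ({()})   [B → ε]

B => BB => BBB => SBB => (B)BB => ({B})BB => ({S})BB => ({()})BB => ({()})B => ({()})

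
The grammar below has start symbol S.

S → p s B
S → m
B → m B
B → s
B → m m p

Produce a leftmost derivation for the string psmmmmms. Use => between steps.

S => psB => psmB => psmmB => psmmmB => psmmmmB => psmmmmmB => psmmmmms

S => psB   [S → p s B]
psB => psmB   [B → m B]
psmB => psmmB   [B → m B]
psmmB => psmmmB   [B → m B]
psmmmB => psmmmmB   [B → m B]
psmmmmB => psmmmmmB   [B → m B]
psmmmmmB => psmmmmms   [B → s]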